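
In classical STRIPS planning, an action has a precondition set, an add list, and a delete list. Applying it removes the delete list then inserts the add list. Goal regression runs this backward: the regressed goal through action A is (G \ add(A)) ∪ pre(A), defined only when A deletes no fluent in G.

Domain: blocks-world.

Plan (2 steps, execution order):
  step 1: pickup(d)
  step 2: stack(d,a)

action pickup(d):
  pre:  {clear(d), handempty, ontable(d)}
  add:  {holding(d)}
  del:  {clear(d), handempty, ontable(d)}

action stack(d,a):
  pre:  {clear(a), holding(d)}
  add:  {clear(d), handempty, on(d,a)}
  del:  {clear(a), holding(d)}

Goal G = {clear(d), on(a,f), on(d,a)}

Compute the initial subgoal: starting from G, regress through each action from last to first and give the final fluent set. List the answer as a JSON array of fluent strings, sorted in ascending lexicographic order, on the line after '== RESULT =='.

Regress step by step:
  through step 2 (stack(d,a)): drop {clear(d), on(d,a)}, keep {on(a,f)}, require {clear(a), holding(d)}
    → {clear(a), holding(d), on(a,f)}
  through step 1 (pickup(d)): drop {holding(d)}, keep {clear(a), on(a,f)}, require {clear(d), handempty, ontable(d)}
    → {clear(a), clear(d), handempty, on(a,f), ontable(d)}

== RESULT ==
["clear(a)", "clear(d)", "handempty", "on(a,f)", "ontable(d)"]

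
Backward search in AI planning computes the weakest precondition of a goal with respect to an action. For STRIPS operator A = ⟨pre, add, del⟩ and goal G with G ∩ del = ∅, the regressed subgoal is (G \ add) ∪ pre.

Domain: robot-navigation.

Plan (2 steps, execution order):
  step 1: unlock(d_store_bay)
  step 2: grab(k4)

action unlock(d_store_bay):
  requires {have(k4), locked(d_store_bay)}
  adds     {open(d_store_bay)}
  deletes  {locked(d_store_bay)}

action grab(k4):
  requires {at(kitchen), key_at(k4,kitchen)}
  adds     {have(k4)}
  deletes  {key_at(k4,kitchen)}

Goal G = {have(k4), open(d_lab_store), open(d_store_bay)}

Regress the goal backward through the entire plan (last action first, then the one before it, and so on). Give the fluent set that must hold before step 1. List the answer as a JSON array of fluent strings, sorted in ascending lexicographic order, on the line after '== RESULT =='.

Regress step by step:
  through step 2 (grab(k4)): drop {have(k4)}, keep {open(d_lab_store), open(d_store_bay)}, require {at(kitchen), key_at(k4,kitchen)}
    → {at(kitchen), key_at(k4,kitchen), open(d_lab_store), open(d_store_bay)}
  through step 1 (unlock(d_store_bay)): drop {open(d_store_bay)}, keep {at(kitchen), key_at(k4,kitchen), open(d_lab_store)}, require {have(k4), locked(d_store_bay)}
    → {at(kitchen), have(k4), key_at(k4,kitchen), locked(d_store_bay), open(d_lab_store)}

== RESULT ==
["at(kitchen)", "have(k4)", "key_at(k4,kitchen)", "locked(d_store_bay)", "open(d_lab_store)"]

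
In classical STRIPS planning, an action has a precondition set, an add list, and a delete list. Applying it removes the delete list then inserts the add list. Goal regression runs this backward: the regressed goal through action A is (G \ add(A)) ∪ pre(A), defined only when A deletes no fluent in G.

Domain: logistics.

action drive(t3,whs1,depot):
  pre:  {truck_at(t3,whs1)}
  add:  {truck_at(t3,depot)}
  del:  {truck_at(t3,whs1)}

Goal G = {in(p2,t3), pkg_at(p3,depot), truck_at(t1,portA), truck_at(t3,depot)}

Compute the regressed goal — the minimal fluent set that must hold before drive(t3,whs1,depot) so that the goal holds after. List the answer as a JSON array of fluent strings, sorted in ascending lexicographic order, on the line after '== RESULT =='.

Regress:
  G ∩ del = {}  (empty — regression defined)
  G \ add = {in(p2,t3), pkg_at(p3,depot), truck_at(t1,portA), truck_at(t3,depot)} \ {truck_at(t3,depot)} = {in(p2,t3), pkg_at(p3,depot), truck_at(t1,portA)}
  ∪ pre   = {in(p2,t3), pkg_at(p3,depot), truck_at(t1,portA)} ∪ {truck_at(t3,whs1)}
          = {in(p2,t3), pkg_at(p3,depot), truck_at(t1,portA), truck_at(t3,whs1)}

== RESULT ==
["in(p2,t3)", "pkg_at(p3,depot)", "truck_at(t1,portA)", "truck_at(t3,whs1)"]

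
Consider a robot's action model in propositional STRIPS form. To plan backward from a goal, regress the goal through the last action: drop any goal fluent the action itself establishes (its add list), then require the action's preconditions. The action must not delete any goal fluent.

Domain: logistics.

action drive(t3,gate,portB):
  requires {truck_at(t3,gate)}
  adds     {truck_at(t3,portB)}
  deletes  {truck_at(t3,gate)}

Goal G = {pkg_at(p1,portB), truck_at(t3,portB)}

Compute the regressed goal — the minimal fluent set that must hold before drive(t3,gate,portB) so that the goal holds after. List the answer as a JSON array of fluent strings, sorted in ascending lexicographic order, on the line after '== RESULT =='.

Compute (G \ add) ∪ pre:
  G ∩ del = {}  (empty — regression defined)
  G \ add = {pkg_at(p1,portB), truck_at(t3,portB)} \ {truck_at(t3,portB)} = {pkg_at(p1,portB)}
  ∪ pre   = {pkg_at(p1,portB)} ∪ {truck_at(t3,gate)}
          = {pkg_at(p1,portB), truck_at(t3,gate)}

== RESULT ==
["pkg_at(p1,portB)", "truck_at(t3,gate)"]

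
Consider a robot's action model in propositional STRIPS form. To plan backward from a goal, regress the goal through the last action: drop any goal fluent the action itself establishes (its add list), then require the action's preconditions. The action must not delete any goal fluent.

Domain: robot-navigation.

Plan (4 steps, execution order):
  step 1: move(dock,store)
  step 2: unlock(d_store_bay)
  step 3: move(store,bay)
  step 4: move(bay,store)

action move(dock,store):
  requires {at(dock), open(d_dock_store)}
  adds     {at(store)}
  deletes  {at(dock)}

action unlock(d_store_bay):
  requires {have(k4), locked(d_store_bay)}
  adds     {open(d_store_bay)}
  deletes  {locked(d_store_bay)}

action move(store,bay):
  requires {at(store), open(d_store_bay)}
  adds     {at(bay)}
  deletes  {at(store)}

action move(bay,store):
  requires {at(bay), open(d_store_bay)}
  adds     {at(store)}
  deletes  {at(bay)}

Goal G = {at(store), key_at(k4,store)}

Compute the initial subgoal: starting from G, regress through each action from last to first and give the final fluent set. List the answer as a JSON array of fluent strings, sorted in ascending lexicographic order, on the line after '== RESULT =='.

Regress step by step:
  through step 4 (move(bay,store)): drop {at(store)}, keep {key_at(k4,store)}, require {at(bay), open(d_store_bay)}
    → {at(bay), key_at(k4,store), open(d_store_bay)}
  through step 3 (move(store,bay)): drop {at(bay)}, keep {key_at(k4,store), open(d_store_bay)}, require {at(store), open(d_store_bay)}
    → {at(store), key_at(k4,store), open(d_store_bay)}
  through step 2 (unlock(d_store_bay)): drop {open(d_store_bay)}, keep {at(store), key_at(k4,store)}, require {have(k4), locked(d_store_bay)}
    → {at(store), have(k4), key_at(k4,store), locked(d_store_bay)}
  through step 1 (move(dock,store)): drop {at(store)}, keep {have(k4), key_at(k4,store), locked(d_store_bay)}, require {at(dock), open(d_dock_store)}
    → {at(dock), have(k4), key_at(k4,store), locked(d_store_bay), open(d_dock_store)}

== RESULT ==
["at(dock)", "have(k4)", "key_at(k4,store)", "locked(d_store_bay)", "open(d_dock_store)"]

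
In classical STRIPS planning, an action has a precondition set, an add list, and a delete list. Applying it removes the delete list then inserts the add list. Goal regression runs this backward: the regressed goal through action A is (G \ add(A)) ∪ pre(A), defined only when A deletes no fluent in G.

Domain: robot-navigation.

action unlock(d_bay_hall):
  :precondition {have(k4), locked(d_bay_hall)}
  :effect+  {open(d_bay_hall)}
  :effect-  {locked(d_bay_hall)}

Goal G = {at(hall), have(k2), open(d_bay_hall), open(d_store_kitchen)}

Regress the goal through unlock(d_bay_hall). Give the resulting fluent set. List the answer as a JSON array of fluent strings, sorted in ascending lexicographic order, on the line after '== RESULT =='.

Compute (G \ add) ∪ pre:
  G ∩ del = {}  (empty — regression defined)
  G \ add = {at(hall), have(k2), open(d_bay_hall), open(d_store_kitchen)} \ {open(d_bay_hall)} = {at(hall), have(k2), open(d_store_kitchen)}
  ∪ pre   = {at(hall), have(k2), open(d_store_kitchen)} ∪ {have(k4), locked(d_bay_hall)}
          = {at(hall), have(k2), have(k4), locked(d_bay_hall), open(d_store_kitchen)}

== RESULT ==
["at(hall)", "have(k2)", "have(k4)", "locked(d_bay_hall)", "open(d_store_kitchen)"]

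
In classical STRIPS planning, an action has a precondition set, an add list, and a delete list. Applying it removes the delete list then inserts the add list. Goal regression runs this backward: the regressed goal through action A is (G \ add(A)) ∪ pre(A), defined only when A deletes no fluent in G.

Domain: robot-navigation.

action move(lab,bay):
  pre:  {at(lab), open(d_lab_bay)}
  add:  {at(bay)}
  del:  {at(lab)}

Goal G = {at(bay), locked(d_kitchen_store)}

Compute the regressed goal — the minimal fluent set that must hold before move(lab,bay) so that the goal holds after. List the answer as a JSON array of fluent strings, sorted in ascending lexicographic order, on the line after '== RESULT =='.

Compute (G \ add) ∪ pre:
  G ∩ del = {}  (empty — regression defined)
  G \ add = {at(bay), locked(d_kitchen_store)} \ {at(bay)} = {locked(d_kitchen_store)}
  ∪ pre   = {locked(d_kitchen_store)} ∪ {at(lab), open(d_lab_bay)}
          = {at(lab), locked(d_kitchen_store), open(d_lab_bay)}

== RESULT ==
["at(lab)", "locked(d_kitchen_store)", "open(d_lab_bay)"]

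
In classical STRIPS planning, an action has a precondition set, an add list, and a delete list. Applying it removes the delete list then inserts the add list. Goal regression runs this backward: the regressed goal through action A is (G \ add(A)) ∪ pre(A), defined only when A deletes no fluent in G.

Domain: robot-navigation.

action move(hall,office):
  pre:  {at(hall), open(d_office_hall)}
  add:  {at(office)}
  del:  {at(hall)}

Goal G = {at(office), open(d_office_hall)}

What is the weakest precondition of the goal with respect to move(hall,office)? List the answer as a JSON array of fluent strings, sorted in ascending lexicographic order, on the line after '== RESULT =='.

Compute (G \ add) ∪ pre:
  G ∩ del = {}  (empty — regression defined)
  G \ add = {at(office), open(d_office_hall)} \ {at(office)} = {open(d_office_hall)}
  ∪ pre   = {open(d_office_hall)} ∪ {at(hall), open(d_office_hall)}
          = {at(hall), open(d_office_hall)}

== RESULT ==
["at(hall)", "open(d_office_hall)"]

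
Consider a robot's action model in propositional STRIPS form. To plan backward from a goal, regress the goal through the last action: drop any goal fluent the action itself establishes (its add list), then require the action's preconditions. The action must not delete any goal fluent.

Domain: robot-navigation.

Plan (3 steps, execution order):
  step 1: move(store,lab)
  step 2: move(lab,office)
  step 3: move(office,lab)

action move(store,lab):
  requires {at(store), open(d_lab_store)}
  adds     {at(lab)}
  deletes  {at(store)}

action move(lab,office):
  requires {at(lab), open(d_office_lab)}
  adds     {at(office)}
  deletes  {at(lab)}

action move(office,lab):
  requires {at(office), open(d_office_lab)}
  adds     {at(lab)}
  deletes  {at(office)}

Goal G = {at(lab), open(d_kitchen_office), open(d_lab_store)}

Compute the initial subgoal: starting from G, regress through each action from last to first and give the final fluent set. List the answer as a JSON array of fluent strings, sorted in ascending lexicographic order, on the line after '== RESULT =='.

Work backward from the goal:
  through step 3 (move(office,lab)): drop {at(lab)}, keep {open(d_kitchen_office), open(d_lab_store)}, require {at(office), open(d_office_lab)}
    → {at(office), open(d_kitchen_office), open(d_lab_store), open(d_office_lab)}
  through step 2 (move(lab,office)): drop {at(office)}, keep {open(d_kitchen_office), open(d_lab_store), open(d_office_lab)}, require {at(lab), open(d_office_lab)}
    → {at(lab), open(d_kitchen_office), open(d_lab_store), open(d_office_lab)}
  through step 1 (move(store,lab)): drop {at(lab)}, keep {open(d_kitchen_office), open(d_lab_store), open(d_office_lab)}, require {at(store), open(d_lab_store)}
    → {at(store), open(d_kitchen_office), open(d_lab_store), open(d_office_lab)}

== RESULT ==
["at(store)", "open(d_kitchen_office)", "open(d_lab_store)", "open(d_office_lab)"]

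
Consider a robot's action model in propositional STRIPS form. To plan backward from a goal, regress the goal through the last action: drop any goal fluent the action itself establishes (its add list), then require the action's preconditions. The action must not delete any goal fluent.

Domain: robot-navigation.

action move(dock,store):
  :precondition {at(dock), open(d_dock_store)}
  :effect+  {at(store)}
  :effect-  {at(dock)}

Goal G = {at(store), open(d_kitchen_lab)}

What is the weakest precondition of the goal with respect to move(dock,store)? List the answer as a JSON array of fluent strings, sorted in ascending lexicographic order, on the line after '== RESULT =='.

Regress:
  G ∩ del = {}  (empty — regression defined)
  G \ add = {at(store), open(d_kitchen_lab)} \ {at(store)} = {open(d_kitchen_lab)}
  ∪ pre   = {open(d_kitchen_lab)} ∪ {at(dock), open(d_dock_store)}
          = {at(dock), open(d_dock_store), open(d_kitchen_lab)}

== RESULT ==
["at(dock)", "open(d_dock_store)", "open(d_kitchen_lab)"]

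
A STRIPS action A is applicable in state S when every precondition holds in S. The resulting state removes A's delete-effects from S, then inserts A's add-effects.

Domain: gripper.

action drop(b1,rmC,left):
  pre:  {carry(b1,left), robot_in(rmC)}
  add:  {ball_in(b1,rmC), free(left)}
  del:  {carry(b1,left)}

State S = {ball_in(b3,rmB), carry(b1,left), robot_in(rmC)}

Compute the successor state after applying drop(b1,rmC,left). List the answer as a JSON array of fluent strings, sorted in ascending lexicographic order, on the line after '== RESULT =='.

Compute (S \ del) ∪ add:
  pre ⊆ S: {carry(b1,left), robot_in(rmC)} ⊆ S  — applicable
  S \ del = {ball_in(b3,rmB), robot_in(rmC)}
  ∪ add   = {ball_in(b1,rmC), ball_in(b3,rmB), free(left), robot_in(rmC)}

== RESULT ==
["ball_in(b1,rmC)", "ball_in(b3,rmB)", "free(left)", "robot_in(rmC)"]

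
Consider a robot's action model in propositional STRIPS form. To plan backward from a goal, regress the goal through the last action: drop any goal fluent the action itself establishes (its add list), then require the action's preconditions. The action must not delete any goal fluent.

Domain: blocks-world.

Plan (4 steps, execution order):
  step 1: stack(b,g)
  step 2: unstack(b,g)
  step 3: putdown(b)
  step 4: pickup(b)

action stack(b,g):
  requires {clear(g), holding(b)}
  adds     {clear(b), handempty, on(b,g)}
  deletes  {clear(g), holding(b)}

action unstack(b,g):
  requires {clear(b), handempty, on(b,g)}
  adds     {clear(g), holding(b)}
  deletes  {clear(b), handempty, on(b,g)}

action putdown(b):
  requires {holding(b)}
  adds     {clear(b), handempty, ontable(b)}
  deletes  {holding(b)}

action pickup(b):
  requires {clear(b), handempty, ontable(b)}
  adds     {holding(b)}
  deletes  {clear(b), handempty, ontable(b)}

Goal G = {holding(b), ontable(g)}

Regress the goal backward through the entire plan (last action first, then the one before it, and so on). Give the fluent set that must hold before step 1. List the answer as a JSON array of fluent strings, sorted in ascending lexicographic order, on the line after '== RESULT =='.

Work backward from the goal:
  through step 4 (pickup(b)): drop {holding(b)}, keep {ontable(g)}, require {clear(b), handempty, ontable(b)}
    → {clear(b), handempty, ontable(b), ontable(g)}
  through step 3 (putdown(b)): drop {clear(b), handempty, ontable(b)}, keep {ontable(g)}, require {holding(b)}
    → {holding(b), ontable(g)}
  through step 2 (unstack(b,g)): drop {holding(b)}, keep {ontable(g)}, require {clear(b), handempty, on(b,g)}
    → {clear(b), handempty, on(b,g), ontable(g)}
  through step 1 (stack(b,g)): drop {clear(b), handempty, on(b,g)}, keep {ontable(g)}, require {clear(g), holding(b)}
    → {clear(g), holding(b), ontable(g)}

== RESULT ==
["clear(g)", "holding(b)", "ontable(g)"]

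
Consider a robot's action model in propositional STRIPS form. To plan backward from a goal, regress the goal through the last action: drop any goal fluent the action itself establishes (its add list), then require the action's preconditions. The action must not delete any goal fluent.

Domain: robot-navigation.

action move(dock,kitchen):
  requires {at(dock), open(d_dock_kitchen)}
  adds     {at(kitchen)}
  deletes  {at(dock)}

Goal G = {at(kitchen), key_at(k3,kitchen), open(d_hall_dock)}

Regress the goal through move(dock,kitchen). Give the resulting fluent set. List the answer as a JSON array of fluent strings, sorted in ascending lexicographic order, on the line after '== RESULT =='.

Compute (G \ add) ∪ pre:
  G ∩ del = {}  (empty — regression defined)
  G \ add = {at(kitchen), key_at(k3,kitchen), open(d_hall_dock)} \ {at(kitchen)} = {key_at(k3,kitchen), open(d_hall_dock)}
  ∪ pre   = {key_at(k3,kitchen), open(d_hall_dock)} ∪ {at(dock), open(d_dock_kitchen)}
          = {at(dock), key_at(k3,kitchen), open(d_dock_kitchen), open(d_hall_dock)}

== RESULT ==
["at(dock)", "key_at(k3,kitchen)", "open(d_dock_kitchen)", "open(d_hall_dock)"]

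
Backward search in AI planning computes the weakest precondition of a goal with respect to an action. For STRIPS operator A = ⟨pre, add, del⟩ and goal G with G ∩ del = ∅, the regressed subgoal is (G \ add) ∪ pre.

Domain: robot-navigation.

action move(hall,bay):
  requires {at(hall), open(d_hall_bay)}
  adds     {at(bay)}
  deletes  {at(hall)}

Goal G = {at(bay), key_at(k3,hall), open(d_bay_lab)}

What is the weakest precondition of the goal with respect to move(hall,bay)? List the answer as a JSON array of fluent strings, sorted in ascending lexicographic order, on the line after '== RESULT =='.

Regress:
  G ∩ del = {}  (empty — regression defined)
  G \ add = {at(bay), key_at(k3,hall), open(d_bay_lab)} \ {at(bay)} = {key_at(k3,hall), open(d_bay_lab)}
  ∪ pre   = {key_at(k3,hall), open(d_bay_lab)} ∪ {at(hall), open(d_hall_bay)}
          = {at(hall), key_at(k3,hall), open(d_bay_lab), open(d_hall_bay)}

== RESULT ==
["at(hall)", "key_at(k3,hall)", "open(d_bay_lab)", "open(d_hall_bay)"]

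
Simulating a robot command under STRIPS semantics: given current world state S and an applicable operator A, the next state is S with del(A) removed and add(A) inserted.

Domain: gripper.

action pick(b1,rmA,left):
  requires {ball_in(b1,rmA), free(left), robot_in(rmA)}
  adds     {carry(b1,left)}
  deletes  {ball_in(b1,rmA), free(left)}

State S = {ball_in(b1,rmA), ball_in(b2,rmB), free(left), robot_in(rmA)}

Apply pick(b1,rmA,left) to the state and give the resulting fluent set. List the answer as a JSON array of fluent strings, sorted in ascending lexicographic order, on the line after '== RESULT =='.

Progress:
  pre ⊆ S: {ball_in(b1,rmA), free(left), robot_in(rmA)} ⊆ S  — applicable
  S \ del = {ball_in(b2,rmB), robot_in(rmA)}
  ∪ add   = {ball_in(b2,rmB), carry(b1,left), robot_in(rmA)}

== RESULT ==
["ball_in(b2,rmB)", "carry(b1,left)", "robot_in(rmA)"]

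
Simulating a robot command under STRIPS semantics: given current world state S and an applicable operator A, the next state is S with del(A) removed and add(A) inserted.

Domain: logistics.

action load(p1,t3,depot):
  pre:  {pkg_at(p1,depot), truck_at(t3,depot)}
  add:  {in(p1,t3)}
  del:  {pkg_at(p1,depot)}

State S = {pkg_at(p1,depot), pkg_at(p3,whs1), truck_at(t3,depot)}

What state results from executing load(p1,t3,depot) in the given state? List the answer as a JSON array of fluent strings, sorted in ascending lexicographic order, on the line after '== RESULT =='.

Compute (S \ del) ∪ add:
  pre ⊆ S: {pkg_at(p1,depot), truck_at(t3,depot)} ⊆ S  — applicable
  S \ del = {pkg_at(p3,whs1), truck_at(t3,depot)}
  ∪ add   = {in(p1,t3), pkg_at(p3,whs1), truck_at(t3,depot)}

== RESULT ==
["in(p1,t3)", "pkg_at(p3,whs1)", "truck_at(t3,depot)"]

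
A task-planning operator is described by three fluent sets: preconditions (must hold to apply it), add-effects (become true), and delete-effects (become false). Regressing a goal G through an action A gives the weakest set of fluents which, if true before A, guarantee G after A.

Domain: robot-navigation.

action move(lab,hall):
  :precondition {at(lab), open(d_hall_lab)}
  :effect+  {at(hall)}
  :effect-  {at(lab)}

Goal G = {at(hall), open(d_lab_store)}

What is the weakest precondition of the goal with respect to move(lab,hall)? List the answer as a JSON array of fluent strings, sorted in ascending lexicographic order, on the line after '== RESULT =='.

Compute (G \ add) ∪ pre:
  G ∩ del = {}  (empty — regression defined)
  G \ add = {at(hall), open(d_lab_store)} \ {at(hall)} = {open(d_lab_store)}
  ∪ pre   = {open(d_lab_store)} ∪ {at(lab), open(d_hall_lab)}
          = {at(lab), open(d_hall_lab), open(d_lab_store)}

== RESULT ==
["at(lab)", "open(d_hall_lab)", "open(d_lab_store)"]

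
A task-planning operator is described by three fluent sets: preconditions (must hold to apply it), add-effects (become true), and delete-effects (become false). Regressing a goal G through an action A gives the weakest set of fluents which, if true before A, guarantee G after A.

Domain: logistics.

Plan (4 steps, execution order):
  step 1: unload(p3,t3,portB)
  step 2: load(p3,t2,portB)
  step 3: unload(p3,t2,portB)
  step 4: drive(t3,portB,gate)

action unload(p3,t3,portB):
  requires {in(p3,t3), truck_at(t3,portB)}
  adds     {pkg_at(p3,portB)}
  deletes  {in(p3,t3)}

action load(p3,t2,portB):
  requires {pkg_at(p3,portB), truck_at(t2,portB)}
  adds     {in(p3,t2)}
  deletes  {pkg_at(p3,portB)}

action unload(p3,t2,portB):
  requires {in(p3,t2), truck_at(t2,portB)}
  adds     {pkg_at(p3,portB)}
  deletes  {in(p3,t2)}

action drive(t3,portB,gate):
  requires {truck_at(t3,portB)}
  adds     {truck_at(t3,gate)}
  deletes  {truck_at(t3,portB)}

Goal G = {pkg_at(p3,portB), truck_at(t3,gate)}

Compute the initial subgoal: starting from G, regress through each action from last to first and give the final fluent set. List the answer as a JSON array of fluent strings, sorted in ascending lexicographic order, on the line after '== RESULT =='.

Regress step by step:
  through step 4 (drive(t3,portB,gate)): drop {truck_at(t3,gate)}, keep {pkg_at(p3,portB)}, require {truck_at(t3,portB)}
    → {pkg_at(p3,portB), truck_at(t3,portB)}
  through step 3 (unload(p3,t2,portB)): drop {pkg_at(p3,portB)}, keep {truck_at(t3,portB)}, require {in(p3,t2), truck_at(t2,portB)}
    → {in(p3,t2), truck_at(t2,portB), truck_at(t3,portB)}
  through step 2 (load(p3,t2,portB)): drop {in(p3,t2)}, keep {truck_at(t2,portB), truck_at(t3,portB)}, require {pkg_at(p3,portB), truck_at(t2,portB)}
    → {pkg_at(p3,portB), truck_at(t2,portB), truck_at(t3,portB)}
  through step 1 (unload(p3,t3,portB)): drop {pkg_at(p3,portB)}, keep {truck_at(t2,portB), truck_at(t3,portB)}, require {in(p3,t3), truck_at(t3,portB)}
    → {in(p3,t3), truck_at(t2,portB), truck_at(t3,portB)}

== RESULT ==
["in(p3,t3)", "truck_at(t2,portB)", "truck_at(t3,portB)"]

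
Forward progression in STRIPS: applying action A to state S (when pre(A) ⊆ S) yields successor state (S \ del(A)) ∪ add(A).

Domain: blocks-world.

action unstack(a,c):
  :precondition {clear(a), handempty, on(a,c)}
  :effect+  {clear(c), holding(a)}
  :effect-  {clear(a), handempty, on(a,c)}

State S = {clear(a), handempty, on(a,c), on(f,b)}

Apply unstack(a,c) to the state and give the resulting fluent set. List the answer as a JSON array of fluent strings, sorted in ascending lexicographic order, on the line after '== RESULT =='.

Progress:
  pre ⊆ S: {clear(a), handempty, on(a,c)} ⊆ S  — applicable
  S \ del = {on(f,b)}
  ∪ add   = {clear(c), holding(a), on(f,b)}

== RESULT ==
["clear(c)", "holding(a)", "on(f,b)"]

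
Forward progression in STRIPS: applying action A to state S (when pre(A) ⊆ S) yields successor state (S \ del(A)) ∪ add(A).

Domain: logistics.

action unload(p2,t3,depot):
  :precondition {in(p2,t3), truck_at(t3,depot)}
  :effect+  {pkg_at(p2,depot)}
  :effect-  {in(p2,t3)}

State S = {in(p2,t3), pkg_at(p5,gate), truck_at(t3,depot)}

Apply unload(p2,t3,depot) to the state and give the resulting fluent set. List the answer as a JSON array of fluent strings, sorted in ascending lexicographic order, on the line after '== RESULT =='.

Compute (S \ del) ∪ add:
  pre ⊆ S: {in(p2,t3), truck_at(t3,depot)} ⊆ S  — applicable
  S \ del = {pkg_at(p5,gate), truck_at(t3,depot)}
  ∪ add   = {pkg_at(p2,depot), pkg_at(p5,gate), truck_at(t3,depot)}

== RESULT ==
["pkg_at(p2,depot)", "pkg_at(p5,gate)", "truck_at(t3,depot)"]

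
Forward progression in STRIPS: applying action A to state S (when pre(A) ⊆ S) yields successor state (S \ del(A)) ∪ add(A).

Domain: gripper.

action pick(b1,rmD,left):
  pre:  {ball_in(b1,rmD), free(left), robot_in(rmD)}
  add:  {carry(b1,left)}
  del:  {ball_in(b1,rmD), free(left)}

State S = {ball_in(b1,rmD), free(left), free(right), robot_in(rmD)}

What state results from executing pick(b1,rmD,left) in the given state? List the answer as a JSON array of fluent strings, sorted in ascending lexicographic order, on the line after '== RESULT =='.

Compute (S \ del) ∪ add:
  pre ⊆ S: {ball_in(b1,rmD), free(left), robot_in(rmD)} ⊆ S  — applicable
  S \ del = {free(right), robot_in(rmD)}
  ∪ add   = {carry(b1,left), free(right), robot_in(rmD)}

== RESULT ==
["carry(b1,left)", "free(right)", "robot_in(rmD)"]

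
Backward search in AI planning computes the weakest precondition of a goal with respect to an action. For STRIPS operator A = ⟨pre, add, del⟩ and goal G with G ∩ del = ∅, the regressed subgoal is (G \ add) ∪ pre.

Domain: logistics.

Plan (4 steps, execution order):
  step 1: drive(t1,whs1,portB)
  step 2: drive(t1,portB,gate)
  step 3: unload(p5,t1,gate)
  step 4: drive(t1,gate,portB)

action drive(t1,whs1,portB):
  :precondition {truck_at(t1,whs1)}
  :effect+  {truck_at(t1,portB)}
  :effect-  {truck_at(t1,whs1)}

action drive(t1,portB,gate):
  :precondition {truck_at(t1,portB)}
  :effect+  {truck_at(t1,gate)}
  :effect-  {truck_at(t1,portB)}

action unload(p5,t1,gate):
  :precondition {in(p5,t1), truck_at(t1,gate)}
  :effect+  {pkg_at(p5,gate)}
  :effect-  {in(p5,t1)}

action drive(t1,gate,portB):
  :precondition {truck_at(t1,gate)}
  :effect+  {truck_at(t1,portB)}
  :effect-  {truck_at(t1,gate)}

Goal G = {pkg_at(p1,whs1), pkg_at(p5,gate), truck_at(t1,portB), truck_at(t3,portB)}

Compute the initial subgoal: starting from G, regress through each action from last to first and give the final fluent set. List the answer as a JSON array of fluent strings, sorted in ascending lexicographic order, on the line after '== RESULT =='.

Regress step by step:
  through step 4 (drive(t1,gate,portB)): drop {truck_at(t1,portB)}, keep {pkg_at(p1,whs1), pkg_at(p5,gate), truck_at(t3,portB)}, require {truck_at(t1,gate)}
    → {pkg_at(p1,whs1), pkg_at(p5,gate), truck_at(t1,gate), truck_at(t3,portB)}
  through step 3 (unload(p5,t1,gate)): drop {pkg_at(p5,gate)}, keep {pkg_at(p1,whs1), truck_at(t1,gate), truck_at(t3,portB)}, require {in(p5,t1), truck_at(t1,gate)}
    → {in(p5,t1), pkg_at(p1,whs1), truck_at(t1,gate), truck_at(t3,portB)}
  through step 2 (drive(t1,portB,gate)): drop {truck_at(t1,gate)}, keep {in(p5,t1), pkg_at(p1,whs1), truck_at(t3,portB)}, require {truck_at(t1,portB)}
    → {in(p5,t1), pkg_at(p1,whs1), truck_at(t1,portB), truck_at(t3,portB)}
  through step 1 (drive(t1,whs1,portB)): drop {truck_at(t1,portB)}, keep {in(p5,t1), pkg_at(p1,whs1), truck_at(t3,portB)}, require {truck_at(t1,whs1)}
    → {in(p5,t1), pkg_at(p1,whs1), truck_at(t1,whs1), truck_at(t3,portB)}

== RESULT ==
["in(p5,t1)", "pkg_at(p1,whs1)", "truck_at(t1,whs1)", "truck_at(t3,portB)"]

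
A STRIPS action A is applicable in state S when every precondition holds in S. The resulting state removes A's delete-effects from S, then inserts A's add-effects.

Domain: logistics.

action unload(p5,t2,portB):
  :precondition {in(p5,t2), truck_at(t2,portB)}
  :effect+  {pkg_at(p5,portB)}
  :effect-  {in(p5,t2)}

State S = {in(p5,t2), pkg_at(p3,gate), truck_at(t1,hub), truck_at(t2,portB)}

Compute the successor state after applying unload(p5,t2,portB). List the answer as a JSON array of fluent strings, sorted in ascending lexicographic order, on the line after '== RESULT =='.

Progress:
  pre ⊆ S: {in(p5,t2), truck_at(t2,portB)} ⊆ S  — applicable
  S \ del = {pkg_at(p3,gate), truck_at(t1,hub), truck_at(t2,portB)}
  ∪ add   = {pkg_at(p3,gate), pkg_at(p5,portB), truck_at(t1,hub), truck_at(t2,portB)}

== RESULT ==
["pkg_at(p3,gate)", "pkg_at(p5,portB)", "truck_at(t1,hub)", "truck_at(t2,portB)"]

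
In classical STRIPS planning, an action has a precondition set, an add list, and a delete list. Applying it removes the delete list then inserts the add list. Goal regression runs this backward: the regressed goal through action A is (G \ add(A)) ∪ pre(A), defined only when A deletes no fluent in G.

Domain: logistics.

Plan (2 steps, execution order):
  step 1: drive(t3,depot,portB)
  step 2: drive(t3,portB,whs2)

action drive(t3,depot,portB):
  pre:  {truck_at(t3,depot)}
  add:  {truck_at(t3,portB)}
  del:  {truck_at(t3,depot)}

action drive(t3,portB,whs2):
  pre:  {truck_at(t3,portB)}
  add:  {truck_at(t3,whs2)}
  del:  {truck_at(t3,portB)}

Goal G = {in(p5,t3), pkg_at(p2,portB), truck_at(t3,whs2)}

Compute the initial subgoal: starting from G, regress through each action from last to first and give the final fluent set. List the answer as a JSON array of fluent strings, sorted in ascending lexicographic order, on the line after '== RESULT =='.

Work backward from the goal:
  through step 2 (drive(t3,portB,whs2)): drop {truck_at(t3,whs2)}, keep {in(p5,t3), pkg_at(p2,portB)}, require {truck_at(t3,portB)}
    → {in(p5,t3), pkg_at(p2,portB), truck_at(t3,portB)}
  through step 1 (drive(t3,depot,portB)): drop {truck_at(t3,portB)}, keep {in(p5,t3), pkg_at(p2,portB)}, require {truck_at(t3,depot)}
    → {in(p5,t3), pkg_at(p2,portB), truck_at(t3,depot)}

== RESULT ==
["in(p5,t3)", "pkg_at(p2,portB)", "truck_at(t3,depot)"]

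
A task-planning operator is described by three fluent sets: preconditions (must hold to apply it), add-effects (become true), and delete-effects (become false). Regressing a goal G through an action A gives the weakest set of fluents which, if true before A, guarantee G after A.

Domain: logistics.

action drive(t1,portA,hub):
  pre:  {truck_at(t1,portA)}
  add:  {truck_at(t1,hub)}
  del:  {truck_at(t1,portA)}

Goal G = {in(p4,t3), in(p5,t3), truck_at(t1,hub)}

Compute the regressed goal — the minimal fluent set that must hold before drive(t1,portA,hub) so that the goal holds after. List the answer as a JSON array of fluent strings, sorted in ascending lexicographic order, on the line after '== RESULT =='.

Regress:
  G ∩ del = {}  (empty — regression defined)
  G \ add = {in(p4,t3), in(p5,t3), truck_at(t1,hub)} \ {truck_at(t1,hub)} = {in(p4,t3), in(p5,t3)}
  ∪ pre   = {in(p4,t3), in(p5,t3)} ∪ {truck_at(t1,portA)}
          = {in(p4,t3), in(p5,t3), truck_at(t1,portA)}

== RESULT ==
["in(p4,t3)", "in(p5,t3)", "truck_at(t1,portA)"]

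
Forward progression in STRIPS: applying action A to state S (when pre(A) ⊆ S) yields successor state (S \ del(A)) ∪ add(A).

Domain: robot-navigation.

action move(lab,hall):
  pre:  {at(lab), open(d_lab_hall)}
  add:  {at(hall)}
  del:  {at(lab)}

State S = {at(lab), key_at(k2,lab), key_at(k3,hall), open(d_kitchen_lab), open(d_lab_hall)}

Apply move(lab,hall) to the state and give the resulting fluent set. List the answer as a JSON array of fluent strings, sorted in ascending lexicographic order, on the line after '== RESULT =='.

Compute (S \ del) ∪ add:
  pre ⊆ S: {at(lab), open(d_lab_hall)} ⊆ S  — applicable
  S \ del = {key_at(k2,lab), key_at(k3,hall), open(d_kitchen_lab), open(d_lab_hall)}
  ∪ add   = {at(hall), key_at(k2,lab), key_at(k3,hall), open(d_kitchen_lab), open(d_lab_hall)}

== RESULT ==
["at(hall)", "key_at(k2,lab)", "key_at(k3,hall)", "open(d_kitchen_lab)", "open(d_lab_hall)"]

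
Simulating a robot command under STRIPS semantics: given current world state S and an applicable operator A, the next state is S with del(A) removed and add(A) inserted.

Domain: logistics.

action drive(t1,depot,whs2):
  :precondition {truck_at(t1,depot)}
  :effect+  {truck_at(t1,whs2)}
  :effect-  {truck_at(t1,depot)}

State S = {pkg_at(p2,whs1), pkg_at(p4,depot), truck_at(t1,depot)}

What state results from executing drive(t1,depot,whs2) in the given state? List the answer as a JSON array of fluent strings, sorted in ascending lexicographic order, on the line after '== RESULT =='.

Progress:
  pre ⊆ S: {truck_at(t1,depot)} ⊆ S  — applicable
  S \ del = {pkg_at(p2,whs1), pkg_at(p4,depot)}
  ∪ add   = {pkg_at(p2,whs1), pkg_at(p4,depot), truck_at(t1,whs2)}

== RESULT ==
["pkg_at(p2,whs1)", "pkg_at(p4,depot)", "truck_at(t1,whs2)"]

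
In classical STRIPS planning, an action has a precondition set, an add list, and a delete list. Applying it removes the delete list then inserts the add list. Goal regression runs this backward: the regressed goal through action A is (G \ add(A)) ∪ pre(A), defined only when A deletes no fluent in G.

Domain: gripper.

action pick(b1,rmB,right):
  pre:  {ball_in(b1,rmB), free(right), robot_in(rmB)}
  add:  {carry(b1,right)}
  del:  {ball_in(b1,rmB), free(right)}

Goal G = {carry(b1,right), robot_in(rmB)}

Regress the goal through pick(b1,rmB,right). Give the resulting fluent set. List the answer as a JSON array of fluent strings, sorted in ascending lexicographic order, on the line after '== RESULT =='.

Regress:
  G ∩ del = {}  (empty — regression defined)
  G \ add = {carry(b1,right), robot_in(rmB)} \ {carry(b1,right)} = {robot_in(rmB)}
  ∪ pre   = {robot_in(rmB)} ∪ {ball_in(b1,rmB), free(right), robot_in(rmB)}
          = {ball_in(b1,rmB), free(right), robot_in(rmB)}

== RESULT ==
["ball_in(b1,rmB)", "free(right)", "robot_in(rmB)"]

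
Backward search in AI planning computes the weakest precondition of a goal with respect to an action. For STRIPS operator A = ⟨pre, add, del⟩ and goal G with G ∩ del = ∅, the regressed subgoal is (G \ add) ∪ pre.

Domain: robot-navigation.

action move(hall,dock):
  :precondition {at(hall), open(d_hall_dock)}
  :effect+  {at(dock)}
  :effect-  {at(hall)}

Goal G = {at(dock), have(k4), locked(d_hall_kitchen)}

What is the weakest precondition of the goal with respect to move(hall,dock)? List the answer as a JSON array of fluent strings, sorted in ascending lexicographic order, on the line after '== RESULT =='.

Compute (G \ add) ∪ pre:
  G ∩ del = {}  (empty — regression defined)
  G \ add = {at(dock), have(k4), locked(d_hall_kitchen)} \ {at(dock)} = {have(k4), locked(d_hall_kitchen)}
  ∪ pre   = {have(k4), locked(d_hall_kitchen)} ∪ {at(hall), open(d_hall_dock)}
          = {at(hall), have(k4), locked(d_hall_kitchen), open(d_hall_dock)}

== RESULT ==
["at(hall)", "have(k4)", "locked(d_hall_kitchen)", "open(d_hall_dock)"]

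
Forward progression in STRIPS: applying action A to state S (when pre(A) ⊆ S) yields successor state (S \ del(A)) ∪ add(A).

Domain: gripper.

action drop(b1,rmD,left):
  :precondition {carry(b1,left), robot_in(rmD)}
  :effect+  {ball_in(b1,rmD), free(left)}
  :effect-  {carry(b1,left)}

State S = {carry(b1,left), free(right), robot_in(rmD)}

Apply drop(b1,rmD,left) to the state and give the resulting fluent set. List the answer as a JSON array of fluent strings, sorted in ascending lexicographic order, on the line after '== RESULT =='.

Progress:
  pre ⊆ S: {carry(b1,left), robot_in(rmD)} ⊆ S  — applicable
  S \ del = {free(right), robot_in(rmD)}
  ∪ add   = {ball_in(b1,rmD), free(left), free(right), robot_in(rmD)}

== RESULT ==
["ball_in(b1,rmD)", "free(left)", "free(right)", "robot_in(rmD)"]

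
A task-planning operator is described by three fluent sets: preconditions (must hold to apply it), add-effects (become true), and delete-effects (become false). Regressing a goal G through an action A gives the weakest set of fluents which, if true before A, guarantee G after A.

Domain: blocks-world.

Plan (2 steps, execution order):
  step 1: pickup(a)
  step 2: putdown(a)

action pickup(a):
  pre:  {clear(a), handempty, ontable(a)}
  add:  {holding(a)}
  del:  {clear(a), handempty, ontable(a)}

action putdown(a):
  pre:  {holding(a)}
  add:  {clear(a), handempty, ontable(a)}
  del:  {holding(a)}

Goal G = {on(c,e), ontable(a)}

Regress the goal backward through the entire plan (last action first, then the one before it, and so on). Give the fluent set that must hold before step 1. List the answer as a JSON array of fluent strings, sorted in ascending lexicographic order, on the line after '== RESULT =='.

Regress step by step:
  through step 2 (putdown(a)): drop {ontable(a)}, keep {on(c,e)}, require {holding(a)}
    → {holding(a), on(c,e)}
  through step 1 (pickup(a)): drop {holding(a)}, keep {on(c,e)}, require {clear(a), handempty, ontable(a)}
    → {clear(a), handempty, on(c,e), ontable(a)}

== RESULT ==
["clear(a)", "handempty", "on(c,e)", "ontable(a)"]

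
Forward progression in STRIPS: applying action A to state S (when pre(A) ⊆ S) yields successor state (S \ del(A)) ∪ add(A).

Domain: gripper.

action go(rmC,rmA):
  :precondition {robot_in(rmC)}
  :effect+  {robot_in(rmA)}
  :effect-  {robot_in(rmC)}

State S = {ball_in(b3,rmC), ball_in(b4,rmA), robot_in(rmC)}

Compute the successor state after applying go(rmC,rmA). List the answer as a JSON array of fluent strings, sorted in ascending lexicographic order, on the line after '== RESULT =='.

Compute (S \ del) ∪ add:
  pre ⊆ S: {robot_in(rmC)} ⊆ S  — applicable
  S \ del = {ball_in(b3,rmC), ball_in(b4,rmA)}
  ∪ add   = {ball_in(b3,rmC), ball_in(b4,rmA), robot_in(rmA)}

== RESULT ==
["ball_in(b3,rmC)", "ball_in(b4,rmA)", "robot_in(rmA)"]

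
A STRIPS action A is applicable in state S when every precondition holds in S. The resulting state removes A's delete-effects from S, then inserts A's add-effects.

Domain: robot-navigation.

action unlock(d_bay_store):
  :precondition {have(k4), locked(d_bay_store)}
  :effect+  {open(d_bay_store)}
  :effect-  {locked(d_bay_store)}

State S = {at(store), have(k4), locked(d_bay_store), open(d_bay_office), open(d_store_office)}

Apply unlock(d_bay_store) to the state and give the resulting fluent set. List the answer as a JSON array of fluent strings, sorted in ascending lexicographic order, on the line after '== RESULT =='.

Progress:
  pre ⊆ S: {have(k4), locked(d_bay_store)} ⊆ S  — applicable
  S \ del = {at(store), have(k4), open(d_bay_office), open(d_store_office)}
  ∪ add   = {at(store), have(k4), open(d_bay_office), open(d_bay_store), open(d_store_office)}

== RESULT ==
["at(store)", "have(k4)", "open(d_bay_office)", "open(d_bay_store)", "open(d_store_office)"]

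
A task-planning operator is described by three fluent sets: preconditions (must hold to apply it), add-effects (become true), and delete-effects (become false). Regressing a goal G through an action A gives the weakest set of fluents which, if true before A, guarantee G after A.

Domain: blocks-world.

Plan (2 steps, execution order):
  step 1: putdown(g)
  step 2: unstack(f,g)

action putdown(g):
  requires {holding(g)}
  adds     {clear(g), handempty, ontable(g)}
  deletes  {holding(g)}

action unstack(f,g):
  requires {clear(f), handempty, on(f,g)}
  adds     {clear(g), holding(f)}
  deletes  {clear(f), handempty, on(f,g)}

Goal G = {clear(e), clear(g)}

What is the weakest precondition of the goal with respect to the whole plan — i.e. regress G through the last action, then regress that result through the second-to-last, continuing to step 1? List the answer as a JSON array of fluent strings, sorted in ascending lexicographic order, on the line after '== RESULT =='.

Work backward from the goal:
  through step 2 (unstack(f,g)): drop {clear(g)}, keep {clear(e)}, require {clear(f), handempty, on(f,g)}
    → {clear(e), clear(f), handempty, on(f,g)}
  through step 1 (putdown(g)): drop {handempty}, keep {clear(e), clear(f), on(f,g)}, require {holding(g)}
    → {clear(e), clear(f), holding(g), on(f,g)}

== RESULT ==
["clear(e)", "clear(f)", "holding(g)", "on(f,g)"]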